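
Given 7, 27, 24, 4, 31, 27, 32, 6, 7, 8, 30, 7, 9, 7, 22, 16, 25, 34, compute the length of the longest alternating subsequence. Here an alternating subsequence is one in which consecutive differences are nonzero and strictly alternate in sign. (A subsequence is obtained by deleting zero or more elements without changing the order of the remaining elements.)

Track the best alternating length ending on an up-step vs a down-step at each position: up/down = 1/1, 2/1, 2/3, 1/3, 4/1, 4/5, 6/1, 4/7, 8/7, 8/7, 8/7, 8/9, 10/9, 8/11, 12/9, 12/13, 14/9, 14/1.
The maximum over both is 14; one such subsequence is 7, 27, 24, 31, 27, 32, 6, 8, 7, 9, 7, 22, 16, 25.

14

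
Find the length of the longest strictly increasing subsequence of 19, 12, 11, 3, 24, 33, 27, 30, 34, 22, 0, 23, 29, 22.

Scanning left to right, the best length ending at each element is: 19→1, 12→1, 11→1, 3→1, 24→2, 33→3, 27→3, 30→4, 34→5, 22→2, 0→1, 23→3, 29→4, 22→2.
So the longest increasing subsequence has length 5, e.g. 19, 24, 27, 30, 34.

5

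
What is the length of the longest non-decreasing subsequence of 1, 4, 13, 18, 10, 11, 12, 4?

5

Scanning left to right, the best length ending at each element is: 1→1, 4→2, 13→3, 18→4, 10→3, 11→4, 12→5, 4→3.
So the longest non-decreasing subsequence has length 5, e.g. 1, 4, 10, 11, 12.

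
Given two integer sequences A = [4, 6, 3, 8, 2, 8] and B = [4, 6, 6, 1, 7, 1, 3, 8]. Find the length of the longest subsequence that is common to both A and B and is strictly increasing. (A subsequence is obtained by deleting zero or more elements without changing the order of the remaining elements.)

3

A longest common strictly increasing subsequence is 4, 6, 8 (length 3); it appears in order in both A and B, and no longer such subsequence exists.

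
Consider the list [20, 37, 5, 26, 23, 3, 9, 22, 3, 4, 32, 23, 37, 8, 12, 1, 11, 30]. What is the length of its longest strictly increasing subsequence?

Scanning left to right, the best length ending at each element is: 20→1, 37→2, 5→1, 26→2, 23→2, 3→1, 9→2, 22→3, 3→1, 4→2, 32→4, 23→4, 37→5, 8→3, 12→4, 1→1, 11→4, 30→5.
So the longest increasing subsequence has length 5, e.g. 5, 9, 22, 32, 37.

5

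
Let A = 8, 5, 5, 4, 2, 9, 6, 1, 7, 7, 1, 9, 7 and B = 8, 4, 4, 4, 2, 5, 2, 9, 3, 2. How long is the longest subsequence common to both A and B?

Backtracking the LCS table gives one alignment: 8 (A1,B1) → 5 (A3,B6) → 2 (A5,B7) → 9 (A6,B8).
So the longest common subsequence has length 4.

4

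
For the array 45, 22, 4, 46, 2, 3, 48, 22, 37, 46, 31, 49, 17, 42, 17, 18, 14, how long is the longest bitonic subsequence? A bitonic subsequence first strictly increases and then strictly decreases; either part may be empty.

9

One longest bitonic subsequence is 2, 3, 22, 37, 46, 49, 42, 18, 14 (positions 5,6,8,9,10,12,14,16,17): it rises to 49 then falls. Length 9 is optimal.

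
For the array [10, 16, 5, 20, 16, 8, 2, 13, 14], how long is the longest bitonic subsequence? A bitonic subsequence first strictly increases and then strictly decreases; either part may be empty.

6

Let inc[i] be the LIS ending at i and dec[i] the longest strictly decreasing subsequence starting at i. inc = [1, 2, 1, 3, 2, 2, 1, 3, 4], dec = [3, 3, 2, 4, 3, 2, 1, 1, 1].
max_i inc[i]+dec[i]−1 = 6, with one witness 10, 16, 20, 16, 8, 2.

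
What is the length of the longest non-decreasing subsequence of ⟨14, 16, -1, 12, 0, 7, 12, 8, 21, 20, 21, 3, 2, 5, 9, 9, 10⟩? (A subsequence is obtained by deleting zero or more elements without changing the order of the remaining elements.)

7

Let dp[i] be the longest non-decreasing subsequence ending at position i. Then dp = [1, 2, 1, 2, 2, 3, 4, 4, 5, 5, 6, 3, 3, 4, 5, 6, 7].
The maximum is 7; one witness is -1, 0, 7, 8, 9, 9, 10 at positions 3,5,6,8,15,16,17.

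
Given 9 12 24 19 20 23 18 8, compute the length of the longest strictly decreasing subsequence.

4

Let dp[i] be the longest decreasing subsequence ending at position i. Then dp = [1, 1, 1, 2, 2, 2, 3, 4].
The maximum is 4; one witness is 24, 19, 18, 8 at positions 3,4,7,8.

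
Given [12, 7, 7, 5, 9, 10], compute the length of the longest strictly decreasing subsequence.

Let dp[i] be the longest decreasing subsequence ending at position i. Then dp = [1, 2, 2, 3, 2, 2].
The maximum is 3; one witness is 12, 7, 5 at positions 1,2,4.

3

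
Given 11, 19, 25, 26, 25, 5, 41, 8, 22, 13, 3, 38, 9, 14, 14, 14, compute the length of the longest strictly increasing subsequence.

Scanning left to right, the best length ending at each element is: 11→1, 19→2, 25→3, 26→4, 25→3, 5→1, 41→5, 8→2, 22→3, 13→3, 3→1, 38→5, 9→3, 14→4, 14→4, 14→4.
So the longest increasing subsequence has length 5, e.g. 11, 19, 25, 26, 41.

5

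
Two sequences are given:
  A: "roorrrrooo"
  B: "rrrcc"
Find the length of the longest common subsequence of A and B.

3

Backtracking the LCS table gives one alignment: r (A1,B1) → r (A4,B2) → r (A5,B3).
So the longest common subsequence has length 3.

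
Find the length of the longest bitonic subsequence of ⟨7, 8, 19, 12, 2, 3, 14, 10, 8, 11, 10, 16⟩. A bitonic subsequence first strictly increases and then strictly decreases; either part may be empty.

One longest bitonic subsequence is 7, 8, 19, 14, 11, 10 (positions 1,2,3,7,10,11): it rises to 19 then falls. Length 6 is optimal.

6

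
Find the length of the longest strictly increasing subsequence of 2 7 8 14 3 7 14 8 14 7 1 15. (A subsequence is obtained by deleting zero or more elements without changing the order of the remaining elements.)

6

Scanning left to right, the best length ending at each element is: 2→1, 7→2, 8→3, 14→4, 3→2, 7→3, 14→4, 8→4, 14→5, 7→3, 1→1, 15→6.
So the longest increasing subsequence has length 6, e.g. 2, 3, 7, 8, 14, 15.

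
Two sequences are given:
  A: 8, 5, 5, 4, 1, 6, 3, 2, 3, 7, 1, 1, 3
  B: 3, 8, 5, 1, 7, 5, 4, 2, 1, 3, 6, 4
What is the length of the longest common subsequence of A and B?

7

Backtracking the LCS table gives one alignment: 8 (A1,B2) → 5 (A2,B3) → 5 (A3,B6) → 4 (A4,B7) → 2 (A8,B8) → 1 (A12,B9) → 3 (A13,B10).
So the longest common subsequence has length 7.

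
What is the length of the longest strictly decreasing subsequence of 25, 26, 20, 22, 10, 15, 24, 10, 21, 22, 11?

Scanning left to right, the best length ending at each element is: 25→1, 26→1, 20→2, 22→2, 10→3, 15→3, 24→2, 10→4, 21→3, 22→3, 11→4.
So the longest decreasing subsequence has length 4, e.g. 25, 20, 15, 10.

4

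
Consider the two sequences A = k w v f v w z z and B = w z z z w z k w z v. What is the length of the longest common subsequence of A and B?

A longest common subsequence is wwzz (length 4); the LCS DP confirms no longer common subsequence exists.

4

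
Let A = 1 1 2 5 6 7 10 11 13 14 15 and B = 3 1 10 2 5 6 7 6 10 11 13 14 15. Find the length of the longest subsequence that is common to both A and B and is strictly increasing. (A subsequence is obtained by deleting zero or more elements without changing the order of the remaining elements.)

For each value that appears in both, track the longest common increasing run ending there.
The best achievable length is 10; one witness is 1, 2, 5, 6, 7, 10, 11, 13, 14, 15 (A-positions 1,3,4,5,6,7,8,9,10,11, B-positions 2,4,5,6,7,9,10,11,12,13).

10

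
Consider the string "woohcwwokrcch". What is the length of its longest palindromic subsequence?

6

Using dp[i][j] = 2 + dp[i+1][j−1] if the ends match, else max(dp[i+1][j], dp[i][j−1]):
dp[1][13] = 6. A witness is hcwwch at positions 4,5,6,7,12,13.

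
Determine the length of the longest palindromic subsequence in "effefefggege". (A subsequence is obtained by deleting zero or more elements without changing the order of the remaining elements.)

One longest palindromic subsequence is eefefee (positions 1,4,5,6,7,10,12); it reads the same forward and backward, and the interval DP gives dp[1][12] = 7.

7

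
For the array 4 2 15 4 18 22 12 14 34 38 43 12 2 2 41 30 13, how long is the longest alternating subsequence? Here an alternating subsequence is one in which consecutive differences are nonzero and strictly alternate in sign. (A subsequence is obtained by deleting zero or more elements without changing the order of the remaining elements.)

A longest alternating subsequence is 4, 2, 15, 4, 18, 12, 14, 12, 41, 30 (positions 1,2,3,4,5,7,8,12,15,16); its 9 consecutive differences strictly alternate in sign, and length 10 is optimal.

10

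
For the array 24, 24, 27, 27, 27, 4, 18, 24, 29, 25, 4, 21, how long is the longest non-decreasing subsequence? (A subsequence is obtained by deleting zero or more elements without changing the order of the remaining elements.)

Scanning left to right, the best length ending at each element is: 24→1, 24→2, 27→3, 27→4, 27→5, 4→1, 18→2, 24→3, 29→6, 25→4, 4→2, 21→3.
So the longest non-decreasing subsequence has length 6, e.g. 24, 24, 27, 27, 27, 29.

6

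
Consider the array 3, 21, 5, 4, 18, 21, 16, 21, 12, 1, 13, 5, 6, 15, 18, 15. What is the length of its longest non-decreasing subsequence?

Scanning left to right, the best length ending at each element is: 3→1, 21→2, 5→2, 4→2, 18→3, 21→4, 16→3, 21→5, 12→3, 1→1, 13→4, 5→3, 6→4, 15→5, 18→6, 15→6.
So the longest non-decreasing subsequence has length 6, e.g. 3, 5, 12, 13, 15, 18.

6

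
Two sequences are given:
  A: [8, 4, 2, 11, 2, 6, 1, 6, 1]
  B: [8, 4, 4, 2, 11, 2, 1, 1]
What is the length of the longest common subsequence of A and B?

7

Backtracking the LCS table gives one alignment: 8 (A1,B1) → 4 (A2,B3) → 2 (A3,B4) → 11 (A4,B5) → 2 (A5,B6) → 1 (A7,B7) → 1 (A9,B8).
So the longest common subsequence has length 7.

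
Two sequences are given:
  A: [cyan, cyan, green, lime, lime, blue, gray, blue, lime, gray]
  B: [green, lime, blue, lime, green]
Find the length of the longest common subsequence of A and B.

A longest common subsequence is green, lime, blue, lime (length 4); the LCS DP confirms no longer common subsequence exists.

4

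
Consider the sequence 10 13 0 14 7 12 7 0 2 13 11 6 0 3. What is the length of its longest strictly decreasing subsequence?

Scanning left to right, the best length ending at each element is: 10→1, 13→1, 0→2, 14→1, 7→2, 12→2, 7→3, 0→4, 2→4, 13→2, 11→3, 6→4, 0→5, 3→5.
So the longest decreasing subsequence has length 5, e.g. 13, 12, 7, 2, 0.

5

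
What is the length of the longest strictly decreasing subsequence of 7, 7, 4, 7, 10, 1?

One longest decreasing subsequence is 7, 4, 1 (positions 1,3,6), of length 3; no longer one exists.

3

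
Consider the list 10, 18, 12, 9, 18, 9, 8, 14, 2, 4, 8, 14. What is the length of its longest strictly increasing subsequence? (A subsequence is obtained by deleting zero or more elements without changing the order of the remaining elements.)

One longest increasing subsequence is 2, 4, 8, 14 (positions 9,10,11,12), of length 4; no longer one exists.

4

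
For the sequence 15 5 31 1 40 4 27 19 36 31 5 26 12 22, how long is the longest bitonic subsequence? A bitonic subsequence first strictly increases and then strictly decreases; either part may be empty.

One longest bitonic subsequence is 15, 31, 40, 36, 31, 26, 22 (positions 1,3,5,9,10,12,14): it rises to 40 then falls. Length 7 is optimal.

7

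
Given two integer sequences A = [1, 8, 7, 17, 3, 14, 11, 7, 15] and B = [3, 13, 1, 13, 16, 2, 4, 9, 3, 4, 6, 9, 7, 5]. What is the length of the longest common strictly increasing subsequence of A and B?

3

A longest common strictly increasing subsequence is 1, 3, 7 (length 3); it appears in order in both A and B, and no longer such subsequence exists.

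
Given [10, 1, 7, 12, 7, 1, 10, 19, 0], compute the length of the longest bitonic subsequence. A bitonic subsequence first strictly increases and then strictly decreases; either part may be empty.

6

Let inc[i] be the LIS ending at i and dec[i] the longest strictly decreasing subsequence starting at i. inc = [1, 1, 2, 3, 2, 1, 3, 4, 1], dec = [4, 2, 3, 4, 3, 2, 2, 2, 1].
max_i inc[i]+dec[i]−1 = 6, with one witness 1, 7, 12, 7, 1, 0.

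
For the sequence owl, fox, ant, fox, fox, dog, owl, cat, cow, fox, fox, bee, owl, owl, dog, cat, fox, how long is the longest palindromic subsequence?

8

Using dp[i][j] = 2 + dp[i+1][j−1] if the ends match, else max(dp[i+1][j], dp[i][j−1]):
dp[1][17] = 8. A witness is fox dog owl fox fox owl dog fox at positions 2,6,7,10,11,14,15,17.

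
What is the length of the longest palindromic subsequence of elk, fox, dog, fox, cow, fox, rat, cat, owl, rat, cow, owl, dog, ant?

Using dp[i][j] = 2 + dp[i+1][j−1] if the ends match, else max(dp[i+1][j], dp[i][j−1]):
dp[1][14] = 7. A witness is dog cow rat owl rat cow dog at positions 3,5,7,9,10,11,13.

7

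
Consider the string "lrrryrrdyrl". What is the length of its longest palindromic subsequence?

9

One longest palindromic subsequence is lrrryrrrl (positions 1,2,3,4,5,6,7,10,11); it reads the same forward and backward, and the interval DP gives dp[1][11] = 9.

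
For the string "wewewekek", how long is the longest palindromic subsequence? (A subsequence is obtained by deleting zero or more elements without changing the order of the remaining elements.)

5

One longest palindromic subsequence is eewee (positions 2,4,5,6,8); it reads the same forward and backward, and the interval DP gives dp[1][9] = 5.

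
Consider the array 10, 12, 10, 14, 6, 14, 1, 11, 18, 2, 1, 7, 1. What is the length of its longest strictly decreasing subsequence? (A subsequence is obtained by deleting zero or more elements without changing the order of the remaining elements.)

5

Let dp[i] be the longest decreasing subsequence ending at position i. Then dp = [1, 1, 2, 1, 3, 1, 4, 2, 1, 4, 5, 3, 5].
The maximum is 5; one witness is 12, 10, 6, 2, 1 at positions 2,3,5,10,11.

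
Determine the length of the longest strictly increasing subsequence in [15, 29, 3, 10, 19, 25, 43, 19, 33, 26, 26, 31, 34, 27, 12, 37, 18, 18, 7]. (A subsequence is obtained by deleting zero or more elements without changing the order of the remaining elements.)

Scanning left to right, the best length ending at each element is: 15→1, 29→2, 3→1, 10→2, 19→3, 25→4, 43→5, 19→3, 33→5, 26→5, 26→5, 31→6, 34→7, 27→6, 12→3, 37→8, 18→4, 18→4, 7→2.
So the longest increasing subsequence has length 8, e.g. 3, 10, 19, 25, 26, 31, 34, 37.

8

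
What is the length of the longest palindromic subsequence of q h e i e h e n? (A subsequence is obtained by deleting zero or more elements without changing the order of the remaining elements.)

5

One longest palindromic subsequence is heieh (positions 2,3,4,5,6); it reads the same forward and backward, and the interval DP gives dp[1][8] = 5.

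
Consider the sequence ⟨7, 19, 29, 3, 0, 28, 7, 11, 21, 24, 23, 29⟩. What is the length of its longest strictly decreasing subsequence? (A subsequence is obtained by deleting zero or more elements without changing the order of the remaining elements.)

4

Scanning left to right, the best length ending at each element is: 7→1, 19→1, 29→1, 3→2, 0→3, 28→2, 7→3, 11→3, 21→3, 24→3, 23→4, 29→1.
So the longest decreasing subsequence has length 4, e.g. 29, 28, 24, 23.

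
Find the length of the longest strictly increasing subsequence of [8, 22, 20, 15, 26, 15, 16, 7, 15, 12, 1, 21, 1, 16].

4

One longest increasing subsequence is 8, 15, 16, 21 (positions 1,4,7,12), of length 4; no longer one exists.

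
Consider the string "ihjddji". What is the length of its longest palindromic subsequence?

Using dp[i][j] = 2 + dp[i+1][j−1] if the ends match, else max(dp[i+1][j], dp[i][j−1]):
dp[1][7] = 6. A witness is ijddji at positions 1,3,4,5,6,7.

6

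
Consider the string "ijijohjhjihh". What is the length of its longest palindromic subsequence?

7

Using dp[i][j] = 2 + dp[i+1][j−1] if the ends match, else max(dp[i+1][j], dp[i][j−1]):
dp[1][12] = 7. A witness is ijhjhji at positions 3,4,6,7,8,9,10.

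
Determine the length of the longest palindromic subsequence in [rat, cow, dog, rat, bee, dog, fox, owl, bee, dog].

Using dp[i][j] = 2 + dp[i+1][j−1] if the ends match, else max(dp[i+1][j], dp[i][j−1]):
dp[1][10] = 5. A witness is dog bee owl bee dog at positions 3,5,8,9,10.

5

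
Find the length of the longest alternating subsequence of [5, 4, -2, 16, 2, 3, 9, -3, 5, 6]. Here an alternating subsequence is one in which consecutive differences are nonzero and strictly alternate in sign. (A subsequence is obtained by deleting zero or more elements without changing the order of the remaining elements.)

7

A longest alternating subsequence is 5, 4, 16, 2, 3, -3, 5 (positions 1,2,4,5,6,8,9); its 6 consecutive differences strictly alternate in sign, and length 7 is optimal.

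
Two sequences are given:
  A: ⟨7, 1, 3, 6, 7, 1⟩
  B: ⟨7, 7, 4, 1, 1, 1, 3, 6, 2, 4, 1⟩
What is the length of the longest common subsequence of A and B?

5

Backtracking the LCS table gives one alignment: 7 (A1,B2) → 1 (A2,B6) → 3 (A3,B7) → 6 (A4,B8) → 1 (A6,B11).
So the longest common subsequence has length 5.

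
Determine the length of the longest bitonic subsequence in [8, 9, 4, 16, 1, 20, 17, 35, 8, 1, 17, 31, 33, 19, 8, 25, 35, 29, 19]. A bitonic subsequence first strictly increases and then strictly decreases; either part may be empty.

One longest bitonic subsequence is 8, 9, 16, 20, 31, 33, 35, 29, 19 (positions 1,2,4,6,12,13,17,18,19): it rises to 35 then falls. Length 9 is optimal.

9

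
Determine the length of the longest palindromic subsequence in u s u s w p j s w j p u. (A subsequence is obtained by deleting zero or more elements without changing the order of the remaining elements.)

One longest palindromic subsequence is upjwjpu (positions 1,6,7,9,10,11,12); it reads the same forward and backward, and the interval DP gives dp[1][12] = 7.

7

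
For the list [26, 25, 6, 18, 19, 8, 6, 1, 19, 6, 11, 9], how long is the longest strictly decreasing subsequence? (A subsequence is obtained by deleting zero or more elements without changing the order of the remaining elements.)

Scanning left to right, the best length ending at each element is: 26→1, 25→2, 6→3, 18→3, 19→3, 8→4, 6→5, 1→6, 19→3, 6→5, 11→4, 9→5.
So the longest decreasing subsequence has length 6, e.g. 26, 25, 18, 8, 6, 1.

6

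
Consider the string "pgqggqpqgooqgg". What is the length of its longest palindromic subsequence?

9

One longest palindromic subsequence is gggqpqggg (positions 2,4,5,6,7,8,9,13,14); it reads the same forward and backward, and the interval DP gives dp[1][14] = 9.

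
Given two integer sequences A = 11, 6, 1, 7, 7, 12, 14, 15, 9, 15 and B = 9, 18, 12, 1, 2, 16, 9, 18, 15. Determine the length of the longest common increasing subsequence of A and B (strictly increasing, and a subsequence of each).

For each value that appears in both, track the longest common increasing run ending there.
The best achievable length is 3; one witness is 1, 9, 15 (A-positions 3,9,10, B-positions 4,7,9).

3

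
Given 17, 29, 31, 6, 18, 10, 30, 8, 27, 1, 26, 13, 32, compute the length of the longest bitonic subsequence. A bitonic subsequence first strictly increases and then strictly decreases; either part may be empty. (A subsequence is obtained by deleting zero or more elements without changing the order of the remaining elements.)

Let inc[i] be the LIS ending at i and dec[i] the longest strictly decreasing subsequence starting at i. inc = [1, 2, 3, 1, 2, 2, 3, 2, 3, 1, 3, 3, 4], dec = [4, 5, 5, 2, 4, 3, 4, 2, 3, 1, 2, 1, 1].
max_i inc[i]+dec[i]−1 = 7, with one witness 17, 29, 31, 30, 27, 26, 13.

7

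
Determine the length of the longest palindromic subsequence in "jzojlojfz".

Using dp[i][j] = 2 + dp[i+1][j−1] if the ends match, else max(dp[i+1][j], dp[i][j−1]):
dp[1][9] = 5. A witness is zjojz at positions 2,4,6,7,9.

5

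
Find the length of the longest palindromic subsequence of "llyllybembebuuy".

One longest palindromic subsequence is ybebeby (positions 3,7,8,10,11,12,15); it reads the same forward and backward, and the interval DP gives dp[1][15] = 7.

7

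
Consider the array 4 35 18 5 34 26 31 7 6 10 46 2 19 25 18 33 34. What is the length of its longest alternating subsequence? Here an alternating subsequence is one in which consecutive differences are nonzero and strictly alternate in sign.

12

Track the best alternating length ending on an up-step vs a down-step at each position: up/down = 1/1, 2/1, 2/3, 2/3, 4/3, 4/5, 6/5, 4/7, 4/7, 8/7, 8/1, 1/9, 10/9, 10/9, 10/11, 12/9, 12/9.
The maximum over both is 12; one such subsequence is 4, 35, 18, 34, 26, 31, 7, 10, 2, 19, 18, 33.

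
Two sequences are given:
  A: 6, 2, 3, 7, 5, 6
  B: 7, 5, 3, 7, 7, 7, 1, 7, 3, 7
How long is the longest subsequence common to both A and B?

2

A longest common subsequence is 3, 7 (length 2); the LCS DP confirms no longer common subsequence exists.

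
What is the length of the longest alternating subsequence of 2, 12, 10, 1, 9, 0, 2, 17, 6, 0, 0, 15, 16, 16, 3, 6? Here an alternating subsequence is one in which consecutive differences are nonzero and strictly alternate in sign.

Track the best alternating length ending on an up-step vs a down-step at each position: up/down = 1/1, 2/1, 2/3, 1/3, 4/3, 1/5, 6/5, 6/1, 6/7, 1/7, 1/7, 8/7, 8/7, 8/7, 8/9, 10/9.
The maximum over both is 10; one such subsequence is 2, 12, 1, 9, 0, 17, 6, 15, 3, 6.

10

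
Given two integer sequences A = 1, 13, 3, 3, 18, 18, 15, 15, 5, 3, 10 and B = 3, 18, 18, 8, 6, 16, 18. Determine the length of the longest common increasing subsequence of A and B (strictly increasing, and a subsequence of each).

2

A longest common strictly increasing subsequence is 3, 18 (length 2); it appears in order in both A and B, and no longer such subsequence exists.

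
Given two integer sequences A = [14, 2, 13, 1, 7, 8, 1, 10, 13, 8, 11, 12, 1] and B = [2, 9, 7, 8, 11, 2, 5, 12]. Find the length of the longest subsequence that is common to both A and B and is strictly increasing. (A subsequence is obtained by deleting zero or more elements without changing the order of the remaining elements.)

A longest common strictly increasing subsequence is 2, 7, 8, 11, 12 (length 5); it appears in order in both A and B, and no longer such subsequence exists.

5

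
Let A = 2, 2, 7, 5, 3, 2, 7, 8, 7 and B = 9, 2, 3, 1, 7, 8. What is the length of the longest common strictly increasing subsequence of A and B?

4

For each value that appears in both, track the longest common increasing run ending there.
The best achievable length is 4; one witness is 2, 3, 7, 8 (A-positions 1,5,7,8, B-positions 2,3,5,6).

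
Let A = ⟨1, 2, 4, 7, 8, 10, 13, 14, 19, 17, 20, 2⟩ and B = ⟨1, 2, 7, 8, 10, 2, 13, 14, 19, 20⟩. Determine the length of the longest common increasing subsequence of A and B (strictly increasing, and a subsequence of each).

A longest common strictly increasing subsequence is 1, 2, 7, 8, 10, 13, 14, 19, 20 (length 9); it appears in order in both A and B, and no longer such subsequence exists.

9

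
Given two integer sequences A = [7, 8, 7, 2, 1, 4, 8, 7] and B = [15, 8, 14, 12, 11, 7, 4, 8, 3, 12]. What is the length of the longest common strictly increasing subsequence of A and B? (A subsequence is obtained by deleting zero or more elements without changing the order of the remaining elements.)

A longest common strictly increasing subsequence is 7, 8 (length 2); it appears in order in both A and B, and no longer such subsequence exists.

2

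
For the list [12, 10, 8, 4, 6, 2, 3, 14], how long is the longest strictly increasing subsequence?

3

One longest increasing subsequence is 4, 6, 14 (positions 4,5,8), of length 3; no longer one exists.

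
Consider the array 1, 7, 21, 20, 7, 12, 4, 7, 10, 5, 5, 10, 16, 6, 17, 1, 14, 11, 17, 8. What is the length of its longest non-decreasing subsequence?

9

Let dp[i] be the longest non-decreasing subsequence ending at position i. Then dp = [1, 2, 3, 3, 3, 4, 2, 4, 5, 3, 4, 6, 7, 5, 8, 2, 7, 7, 9, 6].
The maximum is 9; one witness is 1, 7, 7, 7, 10, 10, 16, 17, 17 at positions 1,2,5,8,9,12,13,15,19.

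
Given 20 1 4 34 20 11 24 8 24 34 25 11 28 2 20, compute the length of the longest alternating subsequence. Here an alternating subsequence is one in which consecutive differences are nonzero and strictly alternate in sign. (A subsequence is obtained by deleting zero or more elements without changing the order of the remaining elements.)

11

A longest alternating subsequence is 20, 1, 34, 20, 24, 8, 34, 25, 28, 2, 20 (positions 1,2,4,5,7,8,10,11,13,14,15); its 10 consecutive differences strictly alternate in sign, and length 11 is optimal.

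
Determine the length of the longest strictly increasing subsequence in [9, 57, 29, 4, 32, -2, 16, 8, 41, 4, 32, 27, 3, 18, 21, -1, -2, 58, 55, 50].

5

Scanning left to right, the best length ending at each element is: 9→1, 57→2, 29→2, 4→1, 32→3, -2→1, 16→2, 8→2, 41→4, 4→2, 32→3, 27→3, 3→2, 18→3, 21→4, -1→2, -2→1, 58→5, 55→5, 50→5.
So the longest increasing subsequence has length 5, e.g. 9, 29, 32, 41, 58.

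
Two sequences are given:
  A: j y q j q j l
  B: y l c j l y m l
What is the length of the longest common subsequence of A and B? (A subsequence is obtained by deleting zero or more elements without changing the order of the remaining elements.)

3

Backtracking the LCS table gives one alignment: j (A1,B4) → y (A2,B6) → l (A7,B8).
So the longest common subsequence has length 3.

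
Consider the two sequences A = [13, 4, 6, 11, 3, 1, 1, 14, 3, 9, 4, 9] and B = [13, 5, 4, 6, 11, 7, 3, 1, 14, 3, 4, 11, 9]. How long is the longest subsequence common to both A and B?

10

Backtracking the LCS table gives one alignment: 13 (A1,B1) → 4 (A2,B3) → 6 (A3,B4) → 11 (A4,B5) → 3 (A5,B7) → 1 (A7,B8) → 14 (A8,B9) → 3 (A9,B10) → 4 (A11,B11) → 9 (A12,B13).
So the longest common subsequence has length 10.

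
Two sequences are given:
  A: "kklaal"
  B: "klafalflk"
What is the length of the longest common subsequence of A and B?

5

Backtracking the LCS table gives one alignment: k (A2,B1) → l (A3,B2) → a (A4,B3) → a (A5,B5) → l (A6,B8).
So the longest common subsequence has length 5.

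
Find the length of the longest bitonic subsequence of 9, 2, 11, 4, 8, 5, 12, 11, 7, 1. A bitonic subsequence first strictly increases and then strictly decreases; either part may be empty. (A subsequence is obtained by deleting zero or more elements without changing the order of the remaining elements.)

7

Let inc[i] be the LIS ending at i and dec[i] the longest strictly decreasing subsequence starting at i. inc = [1, 1, 2, 2, 3, 3, 4, 4, 4, 1], dec = [4, 2, 4, 2, 3, 2, 4, 3, 2, 1].
max_i inc[i]+dec[i]−1 = 7, with one witness 2, 4, 8, 12, 11, 7, 1.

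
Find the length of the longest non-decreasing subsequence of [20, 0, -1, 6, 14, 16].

4

Scanning left to right, the best length ending at each element is: 20→1, 0→1, -1→1, 6→2, 14→3, 16→4.
So the longest non-decreasing subsequence has length 4, e.g. 0, 6, 14, 16.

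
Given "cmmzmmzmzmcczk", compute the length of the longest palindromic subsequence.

10

Using dp[i][j] = 2 + dp[i+1][j−1] if the ends match, else max(dp[i+1][j], dp[i][j−1]):
dp[1][14] = 10. A witness is cmmzmmzmmc at positions 1,2,3,4,5,6,7,8,10,12.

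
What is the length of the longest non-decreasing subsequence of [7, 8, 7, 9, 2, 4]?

Let dp[i] be the longest non-decreasing subsequence ending at position i. Then dp = [1, 2, 2, 3, 1, 2].
The maximum is 3; one witness is 7, 8, 9 at positions 1,2,4.

3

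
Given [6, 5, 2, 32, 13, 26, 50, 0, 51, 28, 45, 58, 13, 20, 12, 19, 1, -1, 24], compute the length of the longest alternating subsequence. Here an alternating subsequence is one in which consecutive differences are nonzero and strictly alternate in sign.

15

Track the best alternating length ending on an up-step vs a down-step at each position: up/down = 1/1, 1/2, 1/2, 3/1, 3/4, 5/4, 5/1, 1/6, 7/1, 7/8, 9/8, 9/1, 7/10, 11/10, 7/12, 13/12, 7/14, 1/14, 15/10.
The maximum over both is 15; one such subsequence is 6, 5, 32, 13, 26, 0, 51, 28, 45, 13, 20, 12, 19, 1, 24.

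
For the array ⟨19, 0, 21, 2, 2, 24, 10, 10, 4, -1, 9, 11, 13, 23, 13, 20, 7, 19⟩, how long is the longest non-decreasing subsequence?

Scanning left to right, the best length ending at each element is: 19→1, 0→1, 21→2, 2→2, 2→3, 24→4, 10→4, 10→5, 4→4, -1→1, 9→5, 11→6, 13→7, 23→8, 13→8, 20→9, 7→5, 19→9.
So the longest non-decreasing subsequence has length 9, e.g. 0, 2, 2, 10, 10, 11, 13, 13, 20.

9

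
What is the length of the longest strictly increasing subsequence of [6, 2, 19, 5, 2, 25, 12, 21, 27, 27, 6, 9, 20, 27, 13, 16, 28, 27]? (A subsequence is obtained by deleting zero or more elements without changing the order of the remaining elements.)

7

Scanning left to right, the best length ending at each element is: 6→1, 2→1, 19→2, 5→2, 2→1, 25→3, 12→3, 21→4, 27→5, 27→5, 6→3, 9→4, 20→5, 27→6, 13→5, 16→6, 28→7, 27→7.
So the longest increasing subsequence has length 7, e.g. 2, 5, 6, 9, 20, 27, 28.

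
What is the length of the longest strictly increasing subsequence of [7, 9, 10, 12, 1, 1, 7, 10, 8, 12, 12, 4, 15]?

Let dp[i] be the longest increasing subsequence ending at position i. Then dp = [1, 2, 3, 4, 1, 1, 2, 3, 3, 4, 4, 2, 5].
The maximum is 5; one witness is 7, 9, 10, 12, 15 at positions 1,2,3,4,13.

5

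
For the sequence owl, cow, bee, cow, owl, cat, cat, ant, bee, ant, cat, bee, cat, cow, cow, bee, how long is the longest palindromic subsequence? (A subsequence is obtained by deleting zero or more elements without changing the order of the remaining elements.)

Using dp[i][j] = 2 + dp[i+1][j−1] if the ends match, else max(dp[i+1][j], dp[i][j−1]):
dp[1][16] = 11. A witness is bee cow cat cat ant bee ant cat cat cow bee at positions 3,4,6,7,8,9,10,11,13,15,16.

11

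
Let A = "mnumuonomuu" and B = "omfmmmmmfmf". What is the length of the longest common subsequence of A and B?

3

Backtracking the LCS table gives one alignment: m (A1,B7) → m (A4,B8) → m (A9,B10).
So the longest common subsequence has length 3.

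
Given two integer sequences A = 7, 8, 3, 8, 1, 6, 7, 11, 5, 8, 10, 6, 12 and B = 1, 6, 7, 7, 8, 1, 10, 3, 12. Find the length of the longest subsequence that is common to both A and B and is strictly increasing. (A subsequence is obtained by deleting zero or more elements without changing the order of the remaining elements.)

A longest common strictly increasing subsequence is 1, 6, 7, 8, 10, 12 (length 6); it appears in order in both A and B, and no longer such subsequence exists.

6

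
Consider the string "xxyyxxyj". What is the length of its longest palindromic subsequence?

6

One longest palindromic subsequence is xxyyxx (positions 1,2,3,4,5,6); it reads the same forward and backward, and the interval DP gives dp[1][8] = 6.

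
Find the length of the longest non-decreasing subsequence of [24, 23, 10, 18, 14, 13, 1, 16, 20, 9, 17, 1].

4

One longest non-decreasing subsequence is 10, 14, 16, 20 (positions 3,5,8,9), of length 4; no longer one exists.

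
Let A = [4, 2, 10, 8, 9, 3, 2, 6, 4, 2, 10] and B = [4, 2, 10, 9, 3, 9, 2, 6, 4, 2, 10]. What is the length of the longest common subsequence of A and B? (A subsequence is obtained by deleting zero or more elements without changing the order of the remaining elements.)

10

A longest common subsequence is 4, 2, 10, 9, 3, 2, 6, 4, 2, 10 (length 10); the LCS DP confirms no longer common subsequence exists.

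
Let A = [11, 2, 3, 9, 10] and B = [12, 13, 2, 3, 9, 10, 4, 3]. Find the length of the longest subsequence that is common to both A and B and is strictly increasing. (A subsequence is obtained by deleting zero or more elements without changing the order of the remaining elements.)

4

A longest common strictly increasing subsequence is 2, 3, 9, 10 (length 4); it appears in order in both A and B, and no longer such subsequence exists.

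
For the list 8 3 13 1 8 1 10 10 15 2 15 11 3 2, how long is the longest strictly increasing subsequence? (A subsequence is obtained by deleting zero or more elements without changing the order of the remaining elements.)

Scanning left to right, the best length ending at each element is: 8→1, 3→1, 13→2, 1→1, 8→2, 1→1, 10→3, 10→3, 15→4, 2→2, 15→4, 11→4, 3→3, 2→2.
So the longest increasing subsequence has length 4, e.g. 3, 8, 10, 15.

4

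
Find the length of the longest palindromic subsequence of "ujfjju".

5

Using dp[i][j] = 2 + dp[i+1][j−1] if the ends match, else max(dp[i+1][j], dp[i][j−1]):
dp[1][6] = 5. A witness is ujjju at positions 1,2,4,5,6.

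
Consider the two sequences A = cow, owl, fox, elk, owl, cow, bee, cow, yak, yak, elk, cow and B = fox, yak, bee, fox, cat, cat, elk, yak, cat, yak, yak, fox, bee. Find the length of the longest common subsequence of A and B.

Backtracking the LCS table gives one alignment: fox (A3,B4) → elk (A4,B7) → yak (A9,B10) → yak (A10,B11).
So the longest common subsequence has length 4.

4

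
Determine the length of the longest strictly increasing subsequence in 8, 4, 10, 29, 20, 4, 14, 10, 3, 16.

4

One longest increasing subsequence is 8, 10, 14, 16 (positions 1,3,7,10), of length 4; no longer one exists.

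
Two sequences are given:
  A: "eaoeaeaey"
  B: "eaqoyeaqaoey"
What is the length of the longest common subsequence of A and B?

8

A longest common subsequence is eaoeaaey (length 8); the LCS DP confirms no longer common subsequence exists.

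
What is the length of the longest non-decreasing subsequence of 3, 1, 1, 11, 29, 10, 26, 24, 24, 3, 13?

Let dp[i] be the longest non-decreasing subsequence ending at position i. Then dp = [1, 1, 2, 3, 4, 3, 4, 4, 5, 3, 4].
The maximum is 5; one witness is 1, 1, 11, 24, 24 at positions 2,3,4,8,9.

5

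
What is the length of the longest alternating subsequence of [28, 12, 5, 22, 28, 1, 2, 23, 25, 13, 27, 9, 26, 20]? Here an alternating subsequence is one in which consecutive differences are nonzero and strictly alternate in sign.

A longest alternating subsequence is 28, 12, 22, 1, 23, 13, 27, 9, 26, 20 (positions 1,2,4,6,8,10,11,12,13,14); its 9 consecutive differences strictly alternate in sign, and length 10 is optimal.

10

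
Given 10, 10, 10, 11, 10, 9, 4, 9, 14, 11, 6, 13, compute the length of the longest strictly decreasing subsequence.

4

One longest decreasing subsequence is 11, 10, 9, 4 (positions 4,5,6,7), of length 4; no longer one exists.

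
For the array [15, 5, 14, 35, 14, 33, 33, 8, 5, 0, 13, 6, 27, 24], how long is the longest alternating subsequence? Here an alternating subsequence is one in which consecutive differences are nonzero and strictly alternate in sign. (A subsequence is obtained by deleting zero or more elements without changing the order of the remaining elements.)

A longest alternating subsequence is 15, 5, 35, 14, 33, 8, 13, 6, 27, 24 (positions 1,2,4,5,6,8,11,12,13,14); its 9 consecutive differences strictly alternate in sign, and length 10 is optimal.

10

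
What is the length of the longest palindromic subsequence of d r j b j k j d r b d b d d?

One longest palindromic subsequence is ddbdbdd (positions 1,8,10,11,12,13,14); it reads the same forward and backward, and the interval DP gives dp[1][14] = 7.

7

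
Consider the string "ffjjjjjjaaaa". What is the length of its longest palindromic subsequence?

6

Using dp[i][j] = 2 + dp[i+1][j−1] if the ends match, else max(dp[i+1][j], dp[i][j−1]):
dp[1][12] = 6. A witness is jjjjjj at positions 3,4,5,6,7,8.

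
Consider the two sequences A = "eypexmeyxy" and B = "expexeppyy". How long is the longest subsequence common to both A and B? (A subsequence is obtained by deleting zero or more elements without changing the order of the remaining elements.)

Backtracking the LCS table gives one alignment: e (A1,B1) → p (A3,B3) → e (A4,B4) → x (A5,B5) → e (A7,B6) → y (A8,B9) → y (A10,B10).
So the longest common subsequence has length 7.

7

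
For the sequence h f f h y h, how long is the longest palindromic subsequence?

4

Using dp[i][j] = 2 + dp[i+1][j−1] if the ends match, else max(dp[i+1][j], dp[i][j−1]):
dp[1][6] = 4. A witness is hffh at positions 1,2,3,6.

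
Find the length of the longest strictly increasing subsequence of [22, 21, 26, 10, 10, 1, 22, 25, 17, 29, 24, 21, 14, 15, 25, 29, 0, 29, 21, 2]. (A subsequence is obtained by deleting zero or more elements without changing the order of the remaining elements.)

Let dp[i] be the longest increasing subsequence ending at position i. Then dp = [1, 1, 2, 1, 1, 1, 2, 3, 2, 4, 3, 3, 2, 3, 4, 5, 1, 5, 4, 2].
The maximum is 5; one witness is 21, 22, 24, 25, 29 at positions 2,7,11,15,16.

5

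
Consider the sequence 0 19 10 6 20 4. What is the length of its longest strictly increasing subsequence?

3

Scanning left to right, the best length ending at each element is: 0→1, 19→2, 10→2, 6→2, 20→3, 4→2.
So the longest increasing subsequence has length 3, e.g. 0, 19, 20.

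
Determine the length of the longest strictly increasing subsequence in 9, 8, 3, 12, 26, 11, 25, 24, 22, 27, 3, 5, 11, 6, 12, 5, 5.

One longest increasing subsequence is 9, 12, 26, 27 (positions 1,4,5,10), of length 4; no longer one exists.

4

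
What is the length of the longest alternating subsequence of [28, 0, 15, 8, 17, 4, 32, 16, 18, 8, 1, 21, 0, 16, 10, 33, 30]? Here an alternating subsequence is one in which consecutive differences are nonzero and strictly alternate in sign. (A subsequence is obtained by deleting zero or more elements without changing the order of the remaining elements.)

A longest alternating subsequence is 28, 0, 15, 8, 17, 4, 32, 16, 18, 8, 21, 0, 16, 10, 33, 30 (positions 1,2,3,4,5,6,7,8,9,10,12,13,14,15,16,17); its 15 consecutive differences strictly alternate in sign, and length 16 is optimal.

16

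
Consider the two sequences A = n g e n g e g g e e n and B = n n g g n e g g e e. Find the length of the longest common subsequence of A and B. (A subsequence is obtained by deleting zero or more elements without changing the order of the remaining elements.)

8

A longest common subsequence is ngneggee (length 8); the LCS DP confirms no longer common subsequence exists.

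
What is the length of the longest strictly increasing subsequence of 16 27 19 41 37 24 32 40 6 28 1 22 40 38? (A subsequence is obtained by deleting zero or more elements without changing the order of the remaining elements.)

5

Scanning left to right, the best length ending at each element is: 16→1, 27→2, 19→2, 41→3, 37→3, 24→3, 32→4, 40→5, 6→1, 28→4, 1→1, 22→3, 40→5, 38→5.
So the longest increasing subsequence has length 5, e.g. 16, 19, 24, 32, 40.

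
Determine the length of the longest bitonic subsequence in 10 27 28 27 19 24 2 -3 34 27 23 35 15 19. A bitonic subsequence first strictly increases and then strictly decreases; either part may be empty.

7

One longest bitonic subsequence is 10, 27, 28, 27, 24, 23, 19 (positions 1,2,3,4,6,11,14): it rises to 28 then falls. Length 7 is optimal.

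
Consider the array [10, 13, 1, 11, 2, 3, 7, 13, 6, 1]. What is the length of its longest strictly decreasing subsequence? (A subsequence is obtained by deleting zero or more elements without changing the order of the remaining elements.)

Scanning left to right, the best length ending at each element is: 10→1, 13→1, 1→2, 11→2, 2→3, 3→3, 7→3, 13→1, 6→4, 1→5.
So the longest decreasing subsequence has length 5, e.g. 13, 11, 7, 6, 1.

5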